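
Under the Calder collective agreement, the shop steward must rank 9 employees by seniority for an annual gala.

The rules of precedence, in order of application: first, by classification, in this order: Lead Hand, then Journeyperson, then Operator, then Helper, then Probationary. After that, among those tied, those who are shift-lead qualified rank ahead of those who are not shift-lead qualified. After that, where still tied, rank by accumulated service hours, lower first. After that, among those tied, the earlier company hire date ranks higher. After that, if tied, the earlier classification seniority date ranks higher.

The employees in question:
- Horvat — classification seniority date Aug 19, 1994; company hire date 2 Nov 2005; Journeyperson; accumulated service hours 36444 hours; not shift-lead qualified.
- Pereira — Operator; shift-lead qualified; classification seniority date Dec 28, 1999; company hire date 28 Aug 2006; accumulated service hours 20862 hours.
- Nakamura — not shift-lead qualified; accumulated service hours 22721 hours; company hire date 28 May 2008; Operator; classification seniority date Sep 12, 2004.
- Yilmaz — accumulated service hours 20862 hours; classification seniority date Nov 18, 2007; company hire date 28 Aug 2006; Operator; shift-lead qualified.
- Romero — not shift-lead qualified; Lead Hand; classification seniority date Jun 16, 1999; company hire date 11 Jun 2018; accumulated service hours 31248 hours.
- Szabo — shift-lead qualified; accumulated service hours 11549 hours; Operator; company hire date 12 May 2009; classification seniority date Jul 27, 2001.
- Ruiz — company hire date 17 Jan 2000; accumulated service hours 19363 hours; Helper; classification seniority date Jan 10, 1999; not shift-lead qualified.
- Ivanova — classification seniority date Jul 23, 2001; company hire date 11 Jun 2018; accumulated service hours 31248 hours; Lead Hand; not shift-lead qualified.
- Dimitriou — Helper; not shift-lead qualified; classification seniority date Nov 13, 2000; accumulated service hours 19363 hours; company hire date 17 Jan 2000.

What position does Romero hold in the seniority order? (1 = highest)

By classification: Romero and Ivanova (Lead Hand); then Horvat (Journeyperson); then Szabo, Pereira, Yilmaz and Nakamura (Operator); then Ruiz and Dimitriou (Helper).
Romero and Ivanova are each not shift-lead qualified, so the next rule applies.
Romero and Ivanova both have accumulated service hours 31248 hours, so the next rule applies.
Romero and Ivanova both have company hire date 11 Jun 2018, so the next rule applies.
Among Romero and Ivanova, by classification seniority date (earlier first): Romero (Jun 16, 1999) before Ivanova (Jul 23, 2001).
Among Szabo, Pereira, Yilmaz and Nakamura, shift-lead qualified before not shift-lead qualified: Szabo, Pereira and Yilmaz (shift-lead qualified) before Nakamura (not shift-lead qualified).
Among Szabo, Pereira and Yilmaz, by accumulated service hours (lower first): Szabo (11549 hours) before Pereira and Yilmaz (20862 hours).
Pereira and Yilmaz both have company hire date 28 Aug 2006, so the next rule applies.
Among Pereira and Yilmaz, by classification seniority date (earlier first): Pereira (Dec 28, 1999) before Yilmaz (Nov 18, 2007).
Ruiz and Dimitriou are each not shift-lead qualified, so the next rule applies.
Ruiz and Dimitriou both have accumulated service hours 19363 hours, so the next rule applies.
Ruiz and Dimitriou both have company hire date 17 Jan 2000, so the next rule applies.
Among Ruiz and Dimitriou, by classification seniority date (earlier first): Ruiz (Jan 10, 1999) before Dimitriou (Nov 13, 2000).
Order: Romero, Ivanova, Horvat, Szabo, Pereira, Yilmaz, Nakamura, Ruiz, Dimitriou. So position 1.

1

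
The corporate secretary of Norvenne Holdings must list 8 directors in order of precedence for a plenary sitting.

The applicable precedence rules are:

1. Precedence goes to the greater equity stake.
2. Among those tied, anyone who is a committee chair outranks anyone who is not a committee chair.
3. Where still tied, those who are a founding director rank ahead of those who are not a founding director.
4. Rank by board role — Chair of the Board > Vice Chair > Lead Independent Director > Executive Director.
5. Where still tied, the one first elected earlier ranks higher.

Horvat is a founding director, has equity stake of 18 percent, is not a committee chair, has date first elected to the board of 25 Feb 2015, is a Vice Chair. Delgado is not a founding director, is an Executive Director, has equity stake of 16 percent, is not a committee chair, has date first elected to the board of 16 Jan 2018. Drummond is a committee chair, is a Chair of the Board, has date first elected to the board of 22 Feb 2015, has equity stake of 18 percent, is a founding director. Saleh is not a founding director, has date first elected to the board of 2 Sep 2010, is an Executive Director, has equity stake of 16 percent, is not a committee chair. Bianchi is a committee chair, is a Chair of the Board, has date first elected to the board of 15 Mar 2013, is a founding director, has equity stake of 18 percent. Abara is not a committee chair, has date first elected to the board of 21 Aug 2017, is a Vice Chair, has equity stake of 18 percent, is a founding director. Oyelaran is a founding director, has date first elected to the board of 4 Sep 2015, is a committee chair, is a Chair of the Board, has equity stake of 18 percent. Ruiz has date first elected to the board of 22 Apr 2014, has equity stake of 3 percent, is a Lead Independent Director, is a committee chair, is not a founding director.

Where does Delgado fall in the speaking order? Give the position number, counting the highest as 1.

By equity stake (higher first): Bianchi, Drummond, Oyelaran, Horvat and Abara (each 18 percent); then Saleh and Delgado (both 16 percent); then Ruiz (3 percent).
Among Bianchi, Drummond, Oyelaran, Horvat and Abara, a committee chair before not a committee chair: Bianchi, Drummond and Oyelaran (a committee chair) before Horvat and Abara (not a committee chair).
Bianchi, Drummond and Oyelaran are each a founding director, so the next rule applies.
Bianchi, Drummond and Oyelaran are each Chair of the Board, so the next rule applies.
Among Bianchi, Drummond and Oyelaran, by date first elected to the board (earlier first): Bianchi (15 Mar 2013) before Drummond (22 Feb 2015) before Oyelaran (4 Sep 2015).
Horvat and Abara are each a founding director, so the next rule applies.
Horvat and Abara are each Vice Chair, so the next rule applies.
Among Horvat and Abara, by date first elected to the board (earlier first): Horvat (25 Feb 2015) before Abara (21 Aug 2017).
Saleh and Delgado are each not a committee chair, so the next rule applies.
Saleh and Delgado are each not a founding director, so the next rule applies.
Saleh and Delgado are each Executive Director, so the next rule applies.
Among Saleh and Delgado, by date first elected to the board (earlier first): Saleh (2 Sep 2010) before Delgado (16 Jan 2018).
Order: Bianchi, Drummond, Oyelaran, Horvat, Abara, Saleh, Delgado, Ruiz. So position 7.

7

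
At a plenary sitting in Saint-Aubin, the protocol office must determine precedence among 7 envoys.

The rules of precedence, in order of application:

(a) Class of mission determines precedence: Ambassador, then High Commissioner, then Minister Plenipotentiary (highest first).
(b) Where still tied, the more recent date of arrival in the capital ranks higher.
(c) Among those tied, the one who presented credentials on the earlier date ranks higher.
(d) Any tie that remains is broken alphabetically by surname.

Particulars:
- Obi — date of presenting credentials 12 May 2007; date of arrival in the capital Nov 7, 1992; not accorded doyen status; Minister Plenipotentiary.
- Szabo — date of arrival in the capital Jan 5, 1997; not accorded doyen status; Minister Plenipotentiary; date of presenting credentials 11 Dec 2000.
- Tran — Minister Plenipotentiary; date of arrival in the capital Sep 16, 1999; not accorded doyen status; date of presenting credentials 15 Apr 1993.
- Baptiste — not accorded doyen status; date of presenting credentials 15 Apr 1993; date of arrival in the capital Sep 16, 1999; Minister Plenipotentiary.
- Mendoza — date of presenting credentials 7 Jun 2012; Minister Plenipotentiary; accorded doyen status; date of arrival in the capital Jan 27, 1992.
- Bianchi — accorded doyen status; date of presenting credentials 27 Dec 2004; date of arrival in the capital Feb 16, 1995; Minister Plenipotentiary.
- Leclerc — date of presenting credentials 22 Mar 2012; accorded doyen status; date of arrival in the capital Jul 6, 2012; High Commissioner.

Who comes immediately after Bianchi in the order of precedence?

Obi

By class of mission: Leclerc (High Commissioner); then Baptiste, Tran, Szabo, Bianchi, Obi and Mendoza (Minister Plenipotentiary).
Among Baptiste, Tran, Szabo, Bianchi, Obi and Mendoza, by date of arrival in the capital (later first): Baptiste and Tran (Sep 16, 1999) before Szabo (Jan 5, 1997) before Bianchi (Feb 16, 1995) before Obi (Nov 7, 1992) before Mendoza (Jan 27, 1992).
Baptiste and Tran both have date of presenting credentials 15 Apr 1993, so the next rule applies.
Among Baptiste and Tran, alphabetically by surname: Baptiste before Tran.
Order: Leclerc, Baptiste, Tran, Szabo, Bianchi, Obi, Mendoza.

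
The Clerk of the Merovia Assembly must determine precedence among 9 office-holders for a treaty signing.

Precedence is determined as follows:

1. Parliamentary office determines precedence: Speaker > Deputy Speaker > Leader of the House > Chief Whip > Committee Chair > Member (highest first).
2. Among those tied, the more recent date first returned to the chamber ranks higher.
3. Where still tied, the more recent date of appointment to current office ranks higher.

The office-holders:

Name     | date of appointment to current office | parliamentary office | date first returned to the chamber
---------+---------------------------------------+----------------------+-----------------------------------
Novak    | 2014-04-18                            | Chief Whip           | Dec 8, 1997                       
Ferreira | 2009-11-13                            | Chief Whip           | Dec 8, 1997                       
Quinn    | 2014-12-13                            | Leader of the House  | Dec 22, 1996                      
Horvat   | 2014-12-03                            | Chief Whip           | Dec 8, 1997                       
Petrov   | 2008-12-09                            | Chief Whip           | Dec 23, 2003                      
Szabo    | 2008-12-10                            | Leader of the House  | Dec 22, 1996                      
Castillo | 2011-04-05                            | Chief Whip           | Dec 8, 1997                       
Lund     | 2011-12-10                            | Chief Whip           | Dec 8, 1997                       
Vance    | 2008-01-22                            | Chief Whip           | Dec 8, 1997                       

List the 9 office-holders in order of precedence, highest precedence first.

By parliamentary office: Quinn and Szabo (Leader of the House); then Petrov, Horvat, Novak, Lund, Castillo, Ferreira and Vance (Chief Whip).
Quinn and Szabo both have date first returned to the chamber Dec 22, 1996, so the next rule applies.
Among Quinn and Szabo, by date of appointment to current office (later first): Quinn (2014-12-13) before Szabo (2008-12-10).
Among Petrov, Horvat, Novak, Lund, Castillo, Ferreira and Vance, by date first returned to the chamber (later first): Petrov (Dec 23, 2003) before Horvat, Novak, Lund, Castillo, Ferreira and Vance (Dec 8, 1997).
Among Horvat, Novak, Lund, Castillo, Ferreira and Vance, by date of appointment to current office (later first): Horvat (2014-12-03) before Novak (2014-04-18) before Lund (2011-12-10) before Castillo (2011-04-05) before Ferreira (2009-11-13) before Vance (2008-01-22).
Full order: Quinn, Szabo, Petrov, Horvat, Novak, Lund, Castillo, Ferreira, Vance.

Quinn, Szabo, Petrov, Horvat, Novak, Lund, Castillo, Ferreira, Vance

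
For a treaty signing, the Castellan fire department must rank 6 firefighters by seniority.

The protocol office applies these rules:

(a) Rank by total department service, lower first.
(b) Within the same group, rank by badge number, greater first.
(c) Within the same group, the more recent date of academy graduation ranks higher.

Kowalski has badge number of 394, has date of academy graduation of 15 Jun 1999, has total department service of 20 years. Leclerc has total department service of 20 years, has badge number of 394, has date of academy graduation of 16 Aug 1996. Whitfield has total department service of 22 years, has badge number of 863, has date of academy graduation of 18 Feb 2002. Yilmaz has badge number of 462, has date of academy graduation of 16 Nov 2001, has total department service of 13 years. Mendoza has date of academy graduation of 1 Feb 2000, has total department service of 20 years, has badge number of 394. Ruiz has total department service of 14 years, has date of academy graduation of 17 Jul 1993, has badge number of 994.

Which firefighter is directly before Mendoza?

By total department service (lower first): Yilmaz (13 years); then Ruiz (14 years); then Mendoza, Kowalski and Leclerc (each 20 years); then Whitfield (22 years).
Mendoza, Kowalski and Leclerc all have badge number 394, so the next rule applies.
Among Mendoza, Kowalski and Leclerc, by date of academy graduation (later first): Mendoza (1 Feb 2000) before Kowalski (15 Jun 1999) before Leclerc (16 Aug 1996).
Order: Yilmaz, Ruiz, Mendoza, Kowalski, Leclerc, Whitfield.

Ruiz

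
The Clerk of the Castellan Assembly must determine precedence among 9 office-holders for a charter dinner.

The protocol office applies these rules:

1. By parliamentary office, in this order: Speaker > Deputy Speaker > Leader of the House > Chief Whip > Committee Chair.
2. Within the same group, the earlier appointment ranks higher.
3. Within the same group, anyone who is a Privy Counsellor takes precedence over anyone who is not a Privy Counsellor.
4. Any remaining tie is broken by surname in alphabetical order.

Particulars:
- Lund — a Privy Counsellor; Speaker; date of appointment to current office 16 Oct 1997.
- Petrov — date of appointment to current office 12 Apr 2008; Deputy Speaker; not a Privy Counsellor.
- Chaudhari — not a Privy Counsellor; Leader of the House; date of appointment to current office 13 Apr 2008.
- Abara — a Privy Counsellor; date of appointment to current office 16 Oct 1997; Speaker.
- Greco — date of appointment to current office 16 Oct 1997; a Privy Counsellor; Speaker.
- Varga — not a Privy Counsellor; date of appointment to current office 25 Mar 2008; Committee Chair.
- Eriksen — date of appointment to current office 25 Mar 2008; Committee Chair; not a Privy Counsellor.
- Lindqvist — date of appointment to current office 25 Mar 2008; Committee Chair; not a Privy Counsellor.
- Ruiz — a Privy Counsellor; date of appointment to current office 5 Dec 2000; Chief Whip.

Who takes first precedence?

By parliamentary office: Abara, Greco and Lund (Speaker); then Petrov (Deputy Speaker); then Chaudhari (Leader of the House); then Ruiz (Chief Whip); then Eriksen, Lindqvist and Varga (Committee Chair).
Abara, Greco and Lund all have date of appointment to current office 16 Oct 1997, so the next rule applies.
Abara, Greco and Lund are each a Privy Counsellor, so the next rule applies.
Among Abara, Greco and Lund, alphabetically by surname: Abara before Greco before Lund.
Eriksen, Lindqvist and Varga all have date of appointment to current office 25 Mar 2008, so the next rule applies.
Eriksen, Lindqvist and Varga are each not a Privy Counsellor, so the next rule applies.
Among Eriksen, Lindqvist and Varga, alphabetically by surname: Eriksen before Lindqvist before Varga.
Order: Abara, Greco, Lund, Petrov, Chaudhari, Ruiz, Eriksen, Lindqvist, Varga.

Abara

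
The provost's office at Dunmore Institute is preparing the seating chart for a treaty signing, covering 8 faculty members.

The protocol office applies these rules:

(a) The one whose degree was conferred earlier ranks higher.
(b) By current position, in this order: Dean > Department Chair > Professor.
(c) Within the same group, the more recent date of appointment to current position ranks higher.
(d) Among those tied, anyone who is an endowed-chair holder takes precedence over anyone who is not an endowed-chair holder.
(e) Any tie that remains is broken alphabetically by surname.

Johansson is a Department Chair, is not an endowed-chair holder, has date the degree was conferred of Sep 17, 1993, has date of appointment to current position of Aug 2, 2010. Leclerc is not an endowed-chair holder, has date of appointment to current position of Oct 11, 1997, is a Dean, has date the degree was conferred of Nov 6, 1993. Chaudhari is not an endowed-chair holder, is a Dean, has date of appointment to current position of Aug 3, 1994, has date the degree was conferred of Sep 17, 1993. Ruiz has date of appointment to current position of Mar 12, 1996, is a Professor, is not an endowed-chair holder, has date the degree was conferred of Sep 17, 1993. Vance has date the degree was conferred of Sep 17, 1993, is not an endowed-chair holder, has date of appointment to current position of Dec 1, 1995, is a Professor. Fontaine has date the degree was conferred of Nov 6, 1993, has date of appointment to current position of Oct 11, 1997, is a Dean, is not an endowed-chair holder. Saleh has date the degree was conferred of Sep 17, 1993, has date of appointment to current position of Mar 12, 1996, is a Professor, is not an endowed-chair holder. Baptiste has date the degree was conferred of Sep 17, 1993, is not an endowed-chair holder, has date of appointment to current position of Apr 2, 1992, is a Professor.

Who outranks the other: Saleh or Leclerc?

By date the degree was conferred (earlier first): Chaudhari, Johansson, Ruiz, Saleh, Vance and Baptiste (each Sep 17, 1993); then Fontaine and Leclerc (both Nov 6, 1993).
Among Chaudhari, Johansson, Ruiz, Saleh, Vance and Baptiste, by current position: Chaudhari (Dean) before Johansson (Department Chair) before Ruiz, Saleh, Vance and Baptiste (Professor).
Among Ruiz, Saleh, Vance and Baptiste, by date of appointment to current position (later first): Ruiz and Saleh (Mar 12, 1996) before Vance (Dec 1, 1995) before Baptiste (Apr 2, 1992).
Ruiz and Saleh are each not an endowed-chair holder, so the next rule applies.
Among Ruiz and Saleh, alphabetically by surname: Ruiz before Saleh.
Fontaine and Leclerc are each Dean, so the next rule applies.
Fontaine and Leclerc both have date of appointment to current position Oct 11, 1997, so the next rule applies.
Fontaine and Leclerc are each not an endowed-chair holder, so the next rule applies.
Among Fontaine and Leclerc, alphabetically by surname: Fontaine before Leclerc.
So Saleh takes precedence.

Saleh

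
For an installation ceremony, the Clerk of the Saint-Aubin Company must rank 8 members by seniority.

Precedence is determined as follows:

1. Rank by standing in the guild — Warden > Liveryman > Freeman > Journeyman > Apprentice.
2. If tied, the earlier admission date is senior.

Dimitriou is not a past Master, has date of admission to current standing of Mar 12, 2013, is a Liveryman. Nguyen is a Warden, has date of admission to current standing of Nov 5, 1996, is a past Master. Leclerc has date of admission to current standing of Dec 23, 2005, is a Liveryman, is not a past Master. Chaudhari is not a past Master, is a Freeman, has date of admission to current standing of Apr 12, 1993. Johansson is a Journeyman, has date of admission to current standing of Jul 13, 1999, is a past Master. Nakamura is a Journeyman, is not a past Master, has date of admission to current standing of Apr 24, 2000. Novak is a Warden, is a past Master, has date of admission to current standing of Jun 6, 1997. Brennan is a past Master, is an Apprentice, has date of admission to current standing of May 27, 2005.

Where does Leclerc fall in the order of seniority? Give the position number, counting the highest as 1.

3

By standing in the guild: Nguyen and Novak (Warden); then Leclerc and Dimitriou (Liveryman); then Chaudhari (Freeman); then Johansson and Nakamura (Journeyman); then Brennan (Apprentice).
Among Nguyen and Novak, by date of admission to current standing (earlier first): Nguyen (Nov 5, 1996) before Novak (Jun 6, 1997).
Among Leclerc and Dimitriou, by date of admission to current standing (earlier first): Leclerc (Dec 23, 2005) before Dimitriou (Mar 12, 2013).
Among Johansson and Nakamura, by date of admission to current standing (earlier first): Johansson (Jul 13, 1999) before Nakamura (Apr 24, 2000).
Order: Nguyen, Novak, Leclerc, Dimitriou, Chaudhari, Johansson, Nakamura, Brennan. So position 3.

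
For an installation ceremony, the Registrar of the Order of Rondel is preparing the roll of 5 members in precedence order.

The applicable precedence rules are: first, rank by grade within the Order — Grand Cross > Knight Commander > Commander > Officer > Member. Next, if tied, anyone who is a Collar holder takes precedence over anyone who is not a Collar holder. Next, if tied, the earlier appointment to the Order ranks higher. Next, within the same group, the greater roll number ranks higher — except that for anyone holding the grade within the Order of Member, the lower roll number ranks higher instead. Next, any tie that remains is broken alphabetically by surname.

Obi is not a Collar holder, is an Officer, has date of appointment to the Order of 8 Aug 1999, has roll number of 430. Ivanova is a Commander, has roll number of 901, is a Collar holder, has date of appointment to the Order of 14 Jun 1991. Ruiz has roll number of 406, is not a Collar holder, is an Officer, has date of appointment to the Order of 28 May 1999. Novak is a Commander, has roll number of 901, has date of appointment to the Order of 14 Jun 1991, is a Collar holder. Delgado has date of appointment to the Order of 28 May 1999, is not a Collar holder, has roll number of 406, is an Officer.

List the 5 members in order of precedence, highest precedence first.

By grade within the Order: Ivanova and Novak (Commander); then Delgado, Ruiz and Obi (Officer).
Ivanova and Novak are each a Collar holder, so the next rule applies.
Ivanova and Novak both have date of appointment to the Order 14 Jun 1991, so the next rule applies.
Ivanova and Novak both have roll number 901, so the next rule applies.
Among Ivanova and Novak, alphabetically by surname: Ivanova before Novak.
Delgado, Ruiz and Obi are each not a Collar holder, so the next rule applies.
Among Delgado, Ruiz and Obi, by date of appointment to the Order (earlier first): Delgado and Ruiz (28 May 1999) before Obi (8 Aug 1999).
Delgado and Ruiz both have roll number 406, so the next rule applies.
Among Delgado and Ruiz, alphabetically by surname: Delgado before Ruiz.
Full order: Ivanova, Novak, Delgado, Ruiz, Obi.

Ivanova, Novak, Delgado, Ruiz, Obi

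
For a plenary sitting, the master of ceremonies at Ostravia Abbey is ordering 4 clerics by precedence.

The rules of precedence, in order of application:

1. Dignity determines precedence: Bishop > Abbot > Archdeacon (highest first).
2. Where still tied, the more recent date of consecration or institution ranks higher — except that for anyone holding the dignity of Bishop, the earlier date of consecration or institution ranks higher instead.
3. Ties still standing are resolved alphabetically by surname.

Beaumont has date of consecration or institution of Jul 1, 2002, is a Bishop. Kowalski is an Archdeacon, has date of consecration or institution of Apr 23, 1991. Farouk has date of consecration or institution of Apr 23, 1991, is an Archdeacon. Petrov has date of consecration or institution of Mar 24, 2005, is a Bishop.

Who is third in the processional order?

By dignity: Beaumont and Petrov (Bishop); then Farouk and Kowalski (Archdeacon).
Among Beaumont and Petrov, by date of consecration or institution (earlier first) (reversed rule for this group): Beaumont (Jul 1, 2002) before Petrov (Mar 24, 2005).
Farouk and Kowalski both have date of consecration or institution Apr 23, 1991, so the next rule applies.
Among Farouk and Kowalski, alphabetically by surname: Farouk before Kowalski.
Order: Beaumont, Petrov, Farouk, Kowalski.

Farouk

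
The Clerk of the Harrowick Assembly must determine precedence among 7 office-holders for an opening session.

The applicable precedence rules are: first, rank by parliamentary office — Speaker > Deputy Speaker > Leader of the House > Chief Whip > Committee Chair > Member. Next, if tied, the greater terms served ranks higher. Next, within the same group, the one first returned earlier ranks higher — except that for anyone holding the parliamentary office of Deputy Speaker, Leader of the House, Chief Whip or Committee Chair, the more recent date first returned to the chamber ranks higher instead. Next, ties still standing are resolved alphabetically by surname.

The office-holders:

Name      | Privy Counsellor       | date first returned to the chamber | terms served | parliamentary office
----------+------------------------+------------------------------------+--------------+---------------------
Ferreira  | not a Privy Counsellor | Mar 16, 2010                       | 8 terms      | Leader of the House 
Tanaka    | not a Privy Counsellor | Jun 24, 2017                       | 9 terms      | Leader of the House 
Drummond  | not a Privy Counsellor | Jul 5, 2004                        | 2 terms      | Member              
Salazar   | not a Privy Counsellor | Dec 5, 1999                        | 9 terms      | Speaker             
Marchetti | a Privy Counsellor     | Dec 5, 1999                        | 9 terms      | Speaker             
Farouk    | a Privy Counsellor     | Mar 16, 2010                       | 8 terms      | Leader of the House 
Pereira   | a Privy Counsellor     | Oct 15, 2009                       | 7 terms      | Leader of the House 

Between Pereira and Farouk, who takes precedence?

By parliamentary office: Marchetti and Salazar (Speaker); then Tanaka, Farouk, Ferreira and Pereira (Leader of the House); then Drummond (Member).
Marchetti and Salazar both have terms served 9 terms, so the next rule applies.
Marchetti and Salazar both have date first returned to the chamber Dec 5, 1999, so the next rule applies.
Among Marchetti and Salazar, alphabetically by surname: Marchetti before Salazar.
Among Tanaka, Farouk, Ferreira and Pereira, by terms served (higher first): Tanaka (9 terms) before Farouk and Ferreira (8 terms) before Pereira (7 terms).
Farouk and Ferreira both have date first returned to the chamber Mar 16, 2010, so the next rule applies.
Among Farouk and Ferreira, alphabetically by surname: Farouk before Ferreira.
So Farouk takes precedence.

Farouk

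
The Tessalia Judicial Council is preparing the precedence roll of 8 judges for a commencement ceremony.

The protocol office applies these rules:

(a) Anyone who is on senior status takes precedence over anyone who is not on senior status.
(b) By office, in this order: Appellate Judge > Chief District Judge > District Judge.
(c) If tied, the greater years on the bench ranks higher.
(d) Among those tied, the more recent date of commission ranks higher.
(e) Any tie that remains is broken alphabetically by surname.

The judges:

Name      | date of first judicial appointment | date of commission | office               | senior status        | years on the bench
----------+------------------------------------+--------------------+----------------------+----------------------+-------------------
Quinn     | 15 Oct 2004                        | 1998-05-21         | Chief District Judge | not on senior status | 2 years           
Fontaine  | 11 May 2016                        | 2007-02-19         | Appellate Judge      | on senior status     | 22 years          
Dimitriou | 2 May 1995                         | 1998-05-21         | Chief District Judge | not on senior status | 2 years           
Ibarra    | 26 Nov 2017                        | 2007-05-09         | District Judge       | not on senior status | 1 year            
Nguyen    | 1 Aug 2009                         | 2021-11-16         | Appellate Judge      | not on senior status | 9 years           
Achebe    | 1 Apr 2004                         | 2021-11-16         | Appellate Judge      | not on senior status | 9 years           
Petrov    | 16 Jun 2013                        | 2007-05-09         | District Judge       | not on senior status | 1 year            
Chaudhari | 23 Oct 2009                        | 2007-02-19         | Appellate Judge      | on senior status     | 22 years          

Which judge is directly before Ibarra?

Quinn

By the first rule: Chaudhari and Fontaine (both on senior status); then Achebe, Nguyen, Dimitriou, Quinn, Ibarra and Petrov (each not on senior status).
Chaudhari and Fontaine are each Appellate Judge, so the next rule applies.
Chaudhari and Fontaine both have years on the bench 22 years, so the next rule applies.
Chaudhari and Fontaine both have date of commission 2007-02-19, so the next rule applies.
Among Chaudhari and Fontaine, alphabetically by surname: Chaudhari before Fontaine.
Among Achebe, Nguyen, Dimitriou, Quinn, Ibarra and Petrov, by office: Achebe and Nguyen (Appellate Judge) before Dimitriou and Quinn (Chief District Judge) before Ibarra and Petrov (District Judge).
Achebe and Nguyen both have years on the bench 9 years, so the next rule applies.
Achebe and Nguyen both have date of commission 2021-11-16, so the next rule applies.
Among Achebe and Nguyen, alphabetically by surname: Achebe before Nguyen.
Dimitriou and Quinn both have years on the bench 2 years, so the next rule applies.
Dimitriou and Quinn both have date of commission 1998-05-21, so the next rule applies.
Among Dimitriou and Quinn, alphabetically by surname: Dimitriou before Quinn.
Ibarra and Petrov both have years on the bench 1 year, so the next rule applies.
Ibarra and Petrov both have date of commission 2007-05-09, so the next rule applies.
Among Ibarra and Petrov, alphabetically by surname: Ibarra before Petrov.
Order: Chaudhari, Fontaine, Achebe, Nguyen, Dimitriou, Quinn, Ibarra, Petrov.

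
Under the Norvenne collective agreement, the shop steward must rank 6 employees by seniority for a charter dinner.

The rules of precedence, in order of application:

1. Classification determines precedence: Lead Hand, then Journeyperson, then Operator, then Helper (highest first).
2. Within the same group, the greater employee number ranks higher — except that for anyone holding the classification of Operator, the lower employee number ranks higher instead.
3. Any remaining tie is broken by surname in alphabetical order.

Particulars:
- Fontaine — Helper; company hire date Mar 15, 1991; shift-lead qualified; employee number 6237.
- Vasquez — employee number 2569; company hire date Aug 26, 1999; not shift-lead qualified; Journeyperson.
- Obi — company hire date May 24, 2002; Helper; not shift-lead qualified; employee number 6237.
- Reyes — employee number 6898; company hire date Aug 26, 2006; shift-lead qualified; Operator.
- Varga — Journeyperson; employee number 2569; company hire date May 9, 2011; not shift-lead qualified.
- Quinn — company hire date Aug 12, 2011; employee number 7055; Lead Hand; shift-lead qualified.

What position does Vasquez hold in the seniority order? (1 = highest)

3

By classification: Quinn (Lead Hand); then Varga and Vasquez (Journeyperson); then Reyes (Operator); then Fontaine and Obi (Helper).
Varga and Vasquez both have employee number 2569, so the next rule applies.
Among Varga and Vasquez, alphabetically by surname: Varga before Vasquez.
Fontaine and Obi both have employee number 6237, so the next rule applies.
Among Fontaine and Obi, alphabetically by surname: Fontaine before Obi.
Order: Quinn, Varga, Vasquez, Reyes, Fontaine, Obi. So position 3.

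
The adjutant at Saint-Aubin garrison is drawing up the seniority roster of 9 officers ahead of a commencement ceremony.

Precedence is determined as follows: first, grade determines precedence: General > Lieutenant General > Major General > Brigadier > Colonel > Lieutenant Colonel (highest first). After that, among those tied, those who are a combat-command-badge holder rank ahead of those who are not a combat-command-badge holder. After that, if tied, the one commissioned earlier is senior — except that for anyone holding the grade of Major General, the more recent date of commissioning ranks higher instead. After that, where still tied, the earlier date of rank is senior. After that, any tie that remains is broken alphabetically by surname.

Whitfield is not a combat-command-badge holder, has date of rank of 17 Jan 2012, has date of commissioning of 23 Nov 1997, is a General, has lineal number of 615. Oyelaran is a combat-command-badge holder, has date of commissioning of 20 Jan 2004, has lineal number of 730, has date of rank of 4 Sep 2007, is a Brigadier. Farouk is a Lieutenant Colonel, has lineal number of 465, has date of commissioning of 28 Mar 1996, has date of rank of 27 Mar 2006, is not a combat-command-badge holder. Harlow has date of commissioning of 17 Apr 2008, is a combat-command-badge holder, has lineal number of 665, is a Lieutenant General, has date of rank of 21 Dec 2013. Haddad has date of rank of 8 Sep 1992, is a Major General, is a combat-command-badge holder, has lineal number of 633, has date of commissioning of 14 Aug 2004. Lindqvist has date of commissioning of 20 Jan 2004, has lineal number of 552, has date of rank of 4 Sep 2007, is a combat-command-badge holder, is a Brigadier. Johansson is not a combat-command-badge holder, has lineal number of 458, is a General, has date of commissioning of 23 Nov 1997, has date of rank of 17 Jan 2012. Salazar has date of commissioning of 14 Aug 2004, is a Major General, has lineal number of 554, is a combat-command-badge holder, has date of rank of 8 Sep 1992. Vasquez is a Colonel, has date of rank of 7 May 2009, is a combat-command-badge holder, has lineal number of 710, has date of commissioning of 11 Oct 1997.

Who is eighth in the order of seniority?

By grade: Johansson and Whitfield (General); then Harlow (Lieutenant General); then Haddad and Salazar (Major General); then Lindqvist and Oyelaran (Brigadier); then Vasquez (Colonel); then Farouk (Lieutenant Colonel).
Johansson and Whitfield are each not a combat-command-badge holder, so the next rule applies.
Johansson and Whitfield both have date of commissioning 23 Nov 1997, so the next rule applies.
Johansson and Whitfield both have date of rank 17 Jan 2012, so the next rule applies.
Among Johansson and Whitfield, alphabetically by surname: Johansson before Whitfield.
Haddad and Salazar are each a combat-command-badge holder, so the next rule applies.
Haddad and Salazar both have date of commissioning 14 Aug 2004, so the next rule applies.
Haddad and Salazar both have date of rank 8 Sep 1992, so the next rule applies.
Among Haddad and Salazar, alphabetically by surname: Haddad before Salazar.
Lindqvist and Oyelaran are each a combat-command-badge holder, so the next rule applies.
Lindqvist and Oyelaran both have date of commissioning 20 Jan 2004, so the next rule applies.
Lindqvist and Oyelaran both have date of rank 4 Sep 2007, so the next rule applies.
Among Lindqvist and Oyelaran, alphabetically by surname: Lindqvist before Oyelaran.
Order: Johansson, Whitfield, Harlow, Haddad, Salazar, Lindqvist, Oyelaran, Vasquez, Farouk.

Vasquez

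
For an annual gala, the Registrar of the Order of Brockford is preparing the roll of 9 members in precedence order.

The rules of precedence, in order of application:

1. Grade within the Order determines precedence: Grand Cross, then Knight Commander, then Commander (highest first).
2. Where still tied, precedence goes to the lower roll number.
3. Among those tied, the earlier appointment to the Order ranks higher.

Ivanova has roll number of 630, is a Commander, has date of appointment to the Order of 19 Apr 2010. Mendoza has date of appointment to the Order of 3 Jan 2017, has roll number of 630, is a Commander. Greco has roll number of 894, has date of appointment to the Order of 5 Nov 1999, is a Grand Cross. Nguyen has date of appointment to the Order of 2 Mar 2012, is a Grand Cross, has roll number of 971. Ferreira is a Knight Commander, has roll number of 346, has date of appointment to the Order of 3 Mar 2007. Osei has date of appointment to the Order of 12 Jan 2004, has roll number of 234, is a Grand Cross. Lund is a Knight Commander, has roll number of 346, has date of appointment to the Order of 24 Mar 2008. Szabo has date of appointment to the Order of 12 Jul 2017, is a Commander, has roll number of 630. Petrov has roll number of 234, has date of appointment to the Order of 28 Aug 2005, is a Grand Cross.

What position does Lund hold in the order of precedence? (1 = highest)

By grade within the Order: Osei, Petrov, Greco and Nguyen (Grand Cross); then Ferreira and Lund (Knight Commander); then Ivanova, Mendoza and Szabo (Commander).
Among Osei, Petrov, Greco and Nguyen, by roll number (lower first): Osei and Petrov (234) before Greco (894) before Nguyen (971).
Among Osei and Petrov, by date of appointment to the Order (earlier first): Osei (12 Jan 2004) before Petrov (28 Aug 2005).
Ferreira and Lund both have roll number 346, so the next rule applies.
Among Ferreira and Lund, by date of appointment to the Order (earlier first): Ferreira (3 Mar 2007) before Lund (24 Mar 2008).
Ivanova, Mendoza and Szabo all have roll number 630, so the next rule applies.
Among Ivanova, Mendoza and Szabo, by date of appointment to the Order (earlier first): Ivanova (19 Apr 2010) before Mendoza (3 Jan 2017) before Szabo (12 Jul 2017).
Order: Osei, Petrov, Greco, Nguyen, Ferreira, Lund, Ivanova, Mendoza, Szabo. So position 6.

6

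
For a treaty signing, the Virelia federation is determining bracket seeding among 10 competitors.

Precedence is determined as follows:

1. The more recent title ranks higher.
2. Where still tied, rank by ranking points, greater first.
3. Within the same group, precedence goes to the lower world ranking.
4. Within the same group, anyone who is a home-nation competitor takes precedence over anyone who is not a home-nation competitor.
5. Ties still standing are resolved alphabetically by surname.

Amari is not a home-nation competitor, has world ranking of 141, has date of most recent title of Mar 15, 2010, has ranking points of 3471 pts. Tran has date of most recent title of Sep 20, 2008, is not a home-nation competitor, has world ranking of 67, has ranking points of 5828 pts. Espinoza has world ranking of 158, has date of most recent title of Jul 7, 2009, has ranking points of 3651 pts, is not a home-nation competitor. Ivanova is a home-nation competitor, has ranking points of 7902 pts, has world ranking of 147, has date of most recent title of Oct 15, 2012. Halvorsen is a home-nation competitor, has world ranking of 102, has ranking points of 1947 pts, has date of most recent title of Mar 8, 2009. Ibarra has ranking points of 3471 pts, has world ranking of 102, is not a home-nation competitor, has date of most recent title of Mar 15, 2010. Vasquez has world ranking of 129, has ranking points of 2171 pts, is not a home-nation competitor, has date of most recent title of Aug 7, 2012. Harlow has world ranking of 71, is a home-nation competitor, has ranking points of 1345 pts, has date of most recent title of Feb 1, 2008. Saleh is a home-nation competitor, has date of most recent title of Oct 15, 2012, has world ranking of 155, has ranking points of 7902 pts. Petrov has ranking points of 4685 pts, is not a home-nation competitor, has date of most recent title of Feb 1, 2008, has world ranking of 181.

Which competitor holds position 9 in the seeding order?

Petrov

By date of most recent title (later first): Ivanova and Saleh (both Oct 15, 2012); then Vasquez (Aug 7, 2012); then Ibarra and Amari (both Mar 15, 2010); then Espinoza (Jul 7, 2009); then Halvorsen (Mar 8, 2009); then Tran (Sep 20, 2008); then Petrov and Harlow (both Feb 1, 2008).
Ivanova and Saleh both have ranking points 7902 pts, so the next rule applies.
Among Ivanova and Saleh, by world ranking (lower first): Ivanova (147) before Saleh (155).
Ibarra and Amari both have ranking points 3471 pts, so the next rule applies.
Among Ibarra and Amari, by world ranking (lower first): Ibarra (102) before Amari (141).
Among Petrov and Harlow, by ranking points (higher first): Petrov (4685 pts) before Harlow (1345 pts).
Order: Ivanova, Saleh, Vasquez, Ibarra, Amari, Espinoza, Halvorsen, Tran, Petrov, Harlow.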